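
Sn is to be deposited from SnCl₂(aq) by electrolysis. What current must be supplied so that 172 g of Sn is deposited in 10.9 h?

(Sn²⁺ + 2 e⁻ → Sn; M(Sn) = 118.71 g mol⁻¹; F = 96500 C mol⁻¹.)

n(Sn) = 172 / 118.71 = 1.449 mol.
n(e⁻) = 2 × 1.449 = 2.898 mol.
Q = n(e⁻)·F = 2.898 × 96500 = 279600 C.
I = Q/t = 279600 / 39240 s = 7.13 A.

7.13 A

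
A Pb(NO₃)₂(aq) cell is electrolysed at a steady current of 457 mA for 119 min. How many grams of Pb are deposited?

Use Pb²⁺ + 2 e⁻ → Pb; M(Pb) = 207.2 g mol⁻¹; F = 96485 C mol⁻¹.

Q = I·t = 0.4570 A × 7140.0 s = 3263 C.
n(e⁻) = Q/F = 3263 / 96485 = 0.03382 mol.
Pb²⁺ + 2 e⁻ → Pb, so n(Pb) = n(e⁻)/2 = 0.01691 mol.
m = n·M = 0.01691 × 207.2 = 3.50 g.

3.50 g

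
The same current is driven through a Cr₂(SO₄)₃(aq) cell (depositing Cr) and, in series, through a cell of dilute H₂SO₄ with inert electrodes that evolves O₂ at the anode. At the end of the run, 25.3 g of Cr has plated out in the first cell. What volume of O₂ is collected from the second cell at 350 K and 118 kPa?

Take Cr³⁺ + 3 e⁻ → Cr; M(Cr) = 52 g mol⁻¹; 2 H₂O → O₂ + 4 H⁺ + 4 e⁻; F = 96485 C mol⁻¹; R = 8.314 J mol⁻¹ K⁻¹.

9.00 L

n(Cr) = 25.3 / 52 = 0.4865 mol, so n(e⁻) = 3 × 0.4865 = 1.460 mol.
The cells are in series, so the same 1.460 mol of electrons passes through the second cell.
2 H₂O → O₂ + 4 H⁺ + 4 e⁻ — 4 mol e⁻ per mol O₂, so n(O₂) = 1.460/4 = 0.3649 mol.
V = nRT/P = (0.3649 × 8.314 × 350) / (118 × 10³) = 0.00900 m³ = 9.00 L.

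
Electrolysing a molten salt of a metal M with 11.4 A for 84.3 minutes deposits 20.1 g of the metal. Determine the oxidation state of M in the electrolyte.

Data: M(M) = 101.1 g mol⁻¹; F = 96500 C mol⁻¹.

Q = I·t = 11.40 A × 5058.0 s = 57660 C, so n(e⁻) = 57660/96500 = 0.5975 mol.
n(M) deposited = 20.1 / 101.1 = 0.1988 mol.
Electrons per atom = n(e⁻)/n(M) = 0.5975 / 0.1988 = 3.01 ≈ 3, so the ion is M³⁺.

+3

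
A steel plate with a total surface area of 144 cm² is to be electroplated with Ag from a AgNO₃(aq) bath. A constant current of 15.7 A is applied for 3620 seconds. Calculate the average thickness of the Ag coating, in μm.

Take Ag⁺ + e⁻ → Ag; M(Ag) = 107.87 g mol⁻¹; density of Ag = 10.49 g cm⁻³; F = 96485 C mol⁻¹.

Q = I·t = 15.70 × 3620.0 = 56830 C; n(e⁻) = 0.5890 mol.
n(Ag) = n(e⁻)/1 = 0.5890 mol, so m = 0.5890 × 107.87 = 63.54 g.
Volume = m/ρ = 63.54 / 10.49 = 6.057 cm³.
Thickness = V/A = 6.057 / 144 = 0.0421 cm = 421 μm.

421 μm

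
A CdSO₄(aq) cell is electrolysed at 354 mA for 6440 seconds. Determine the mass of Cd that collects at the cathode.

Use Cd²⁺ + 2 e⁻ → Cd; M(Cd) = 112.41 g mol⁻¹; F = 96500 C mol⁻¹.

Q = I·t = 0.3540 A × 6440.0 s = 2280 C.
n(e⁻) = Q/F = 2280 / 96500 = 0.02362 mol.
Cd²⁺ + 2 e⁻ → Cd, so n(Cd) = n(e⁻)/2 = 0.01181 mol.
m = n·M = 0.01181 × 112.41 = 1.33 g.

1.33 g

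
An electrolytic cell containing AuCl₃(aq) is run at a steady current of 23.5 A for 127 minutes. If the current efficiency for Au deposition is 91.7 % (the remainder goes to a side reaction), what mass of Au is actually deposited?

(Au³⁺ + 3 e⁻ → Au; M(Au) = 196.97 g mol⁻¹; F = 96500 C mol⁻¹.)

112 g

Q = I·t = 23.50 × 7620.0 = 179100 C.
n(e⁻) = 179100/96500 = 1.856 mol; theoretically n(Au) = 1.856/3 = 0.6185 mol, m_theo = 121.8 g.
At 91.7 % efficiency, m_actual = 0.917 × 121.8 = 112 g.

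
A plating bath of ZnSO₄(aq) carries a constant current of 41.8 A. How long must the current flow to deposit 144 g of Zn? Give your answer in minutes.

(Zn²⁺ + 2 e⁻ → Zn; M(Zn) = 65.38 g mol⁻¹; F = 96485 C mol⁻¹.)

n(Zn) = m/M = 144 / 65.38 = 2.203 mol.
Each Zn atom requires 2 electrons, so n(e⁻) = 2 × 2.203 = 4.405 mol.
Q = n(e⁻)·F = 4.405 × 96485 = 425000 C.
t = Q/I = 425000 / 41.80 A = 10170 s = 169 min.

169 min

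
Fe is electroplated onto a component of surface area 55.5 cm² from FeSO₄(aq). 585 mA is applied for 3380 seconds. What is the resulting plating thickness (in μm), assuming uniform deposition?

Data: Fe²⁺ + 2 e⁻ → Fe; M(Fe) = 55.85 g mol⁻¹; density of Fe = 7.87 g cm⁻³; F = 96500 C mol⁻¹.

13.1 μm

Q = I·t = 0.5850 × 3380.0 = 1977 C; n(e⁻) = 0.02049 mol.
n(Fe) = n(e⁻)/2 = 0.01025 mol, so m = 0.01025 × 55.85 = 0.5722 g.
Volume = m/ρ = 0.5722 / 7.87 = 0.07270 cm³.
Thickness = V/A = 0.07270 / 55.5 = 0.00131 cm = 13.1 μm.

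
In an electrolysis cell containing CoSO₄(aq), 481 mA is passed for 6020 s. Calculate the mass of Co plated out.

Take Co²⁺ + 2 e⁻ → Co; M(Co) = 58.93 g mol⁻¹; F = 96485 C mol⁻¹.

0.884 g

Q = I·t = 0.4810 A × 6020.0 s = 2896 C.
n(e⁻) = Q/F = 2896 / 96485 = 0.03001 mol.
Co²⁺ + 2 e⁻ → Co, so n(Co) = n(e⁻)/2 = 0.01501 mol.
m = n·M = 0.01501 × 58.93 = 0.884 g.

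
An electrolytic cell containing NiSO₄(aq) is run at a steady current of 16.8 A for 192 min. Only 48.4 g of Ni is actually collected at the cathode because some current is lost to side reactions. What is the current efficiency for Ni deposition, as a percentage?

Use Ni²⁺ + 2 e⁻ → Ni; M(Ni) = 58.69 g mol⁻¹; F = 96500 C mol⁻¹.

Q = I·t = 16.80 × 11520 = 193500 C; n(e⁻) = 193500/96500 = 2.006 mol.
Theoretical n(Ni) = n(e⁻)/2 = 1.003 mol, i.e. m_theo = 1.003 × 58.69 = 58.85 g.
Efficiency = m_actual / m_theo = 48.4 / 58.85 = 82.2 %.

82.2 %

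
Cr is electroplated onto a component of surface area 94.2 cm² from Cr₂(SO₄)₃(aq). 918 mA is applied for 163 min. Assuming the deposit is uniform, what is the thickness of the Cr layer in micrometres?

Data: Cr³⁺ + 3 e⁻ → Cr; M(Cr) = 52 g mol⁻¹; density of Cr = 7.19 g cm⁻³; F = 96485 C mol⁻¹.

Q = I·t = 0.9180 × 9780.0 = 8978 C; n(e⁻) = 0.09305 mol.
n(Cr) = n(e⁻)/3 = 0.03102 mol, so m = 0.03102 × 52 = 1.613 g.
Volume = m/ρ = 1.613 / 7.19 = 0.2243 cm³.
Thickness = V/A = 0.2243 / 94.2 = 0.00238 cm = 23.8 μm.

23.8 μm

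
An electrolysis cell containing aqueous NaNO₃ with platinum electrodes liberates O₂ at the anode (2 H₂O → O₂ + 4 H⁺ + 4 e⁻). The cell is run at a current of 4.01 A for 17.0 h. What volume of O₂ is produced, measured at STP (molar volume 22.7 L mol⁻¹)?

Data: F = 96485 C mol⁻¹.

14.4 L

Q = I·t = 4.010 A × 61200 s = 245400 C.
n(e⁻) = Q/F = 245400 / 96485 = 2.544 mol.
4 electrons are transferred per O₂ molecule, so n(O₂) = 2.544 / 4 = 0.6359 mol.
V = n × V_m = 0.6359 × 22.7 = 14.4 L.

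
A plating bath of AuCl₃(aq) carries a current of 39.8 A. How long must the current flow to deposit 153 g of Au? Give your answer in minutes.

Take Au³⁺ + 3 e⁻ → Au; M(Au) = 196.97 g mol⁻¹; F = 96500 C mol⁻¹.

n(Au) = m/M = 153 / 196.97 = 0.7768 mol.
Each Au atom requires 3 electrons, so n(e⁻) = 3 × 0.7768 = 2.330 mol.
Q = n(e⁻)·F = 2.330 × 96500 = 224900 C.
t = Q/I = 224900 / 39.80 A = 5650 s = 94.2 min.

94.2 min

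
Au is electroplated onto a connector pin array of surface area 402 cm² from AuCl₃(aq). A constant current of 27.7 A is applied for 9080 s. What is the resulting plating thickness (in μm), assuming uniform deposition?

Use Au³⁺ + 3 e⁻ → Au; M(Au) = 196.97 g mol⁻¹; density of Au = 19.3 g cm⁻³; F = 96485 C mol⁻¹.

221 μm

Q = I·t = 27.70 × 9080.0 = 251500 C; n(e⁻) = 2.607 mol.
n(Au) = n(e⁻)/3 = 0.8689 mol, so m = 0.8689 × 196.97 = 171.2 g.
Volume = m/ρ = 171.2 / 19.3 = 8.868 cm³.
Thickness = V/A = 8.868 / 402 = 0.0221 cm = 221 μm.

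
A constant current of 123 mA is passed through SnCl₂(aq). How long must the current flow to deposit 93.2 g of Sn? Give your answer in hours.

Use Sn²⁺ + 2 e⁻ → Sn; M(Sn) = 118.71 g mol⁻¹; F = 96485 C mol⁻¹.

342 h

n(Sn) = m/M = 93.2 / 118.71 = 0.7851 mol.
Each Sn atom requires 2 electrons, so n(e⁻) = 2 × 0.7851 = 1.570 mol.
Q = n(e⁻)·F = 1.570 × 96485 = 151500 C.
t = Q/I = 151500 / 0.1230 A = 1232000 s = 342 h.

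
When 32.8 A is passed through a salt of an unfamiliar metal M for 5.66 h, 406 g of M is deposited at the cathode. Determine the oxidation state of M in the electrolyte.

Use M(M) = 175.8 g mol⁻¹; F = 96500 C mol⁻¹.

Q = I·t = 32.80 A × 20376 s = 668300 C, so n(e⁻) = 668300/96500 = 6.926 mol.
n(M) deposited = 406 / 175.8 = 2.309 mol.
Electrons per atom = n(e⁻)/n(M) = 6.926 / 2.309 = 3.00 ≈ 3, so the ion is M³⁺.

+3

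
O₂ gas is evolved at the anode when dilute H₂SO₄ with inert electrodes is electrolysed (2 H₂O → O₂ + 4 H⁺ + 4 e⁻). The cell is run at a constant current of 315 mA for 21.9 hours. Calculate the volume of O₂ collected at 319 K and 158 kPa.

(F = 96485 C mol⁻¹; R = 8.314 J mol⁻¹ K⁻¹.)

1.08 L

Q = I·t = 0.3150 A × 78840 s = 24830 C.
n(e⁻) = Q/F = 24830 / 96485 = 0.2574 mol.
4 electrons are transferred per O₂ molecule, so n(O₂) = 0.2574 / 4 = 0.06435 mol.
V = nRT/P = (0.06435 × 8.314 × 319) / (158 × 10³ Pa) = 0.00108 m³ = 1.08 L.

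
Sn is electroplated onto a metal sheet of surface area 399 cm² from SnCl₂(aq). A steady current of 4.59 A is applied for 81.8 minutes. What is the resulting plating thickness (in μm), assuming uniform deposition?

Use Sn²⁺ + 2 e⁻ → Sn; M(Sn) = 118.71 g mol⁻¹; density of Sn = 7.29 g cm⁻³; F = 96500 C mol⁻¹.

47.6 μm

Q = I·t = 4.590 × 4908.0 = 22530 C; n(e⁻) = 0.2334 mol.
n(Sn) = n(e⁻)/2 = 0.1167 mol, so m = 0.1167 × 118.71 = 13.86 g.
Volume = m/ρ = 13.86 / 7.29 = 1.901 cm³.
Thickness = V/A = 1.901 / 399 = 0.00476 cm = 47.6 μm.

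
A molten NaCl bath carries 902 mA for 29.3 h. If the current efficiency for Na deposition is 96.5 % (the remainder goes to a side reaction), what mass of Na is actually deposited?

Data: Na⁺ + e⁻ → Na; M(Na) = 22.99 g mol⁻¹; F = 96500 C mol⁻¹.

21.9 g

Q = I·t = 0.9020 × 105480 = 95140 C.
n(e⁻) = 95140/96500 = 0.9859 mol; theoretically n(Na) = 0.9859/1 = 0.9859 mol, m_theo = 22.67 g.
At 96.5 % efficiency, m_actual = 0.965 × 22.67 = 21.9 g.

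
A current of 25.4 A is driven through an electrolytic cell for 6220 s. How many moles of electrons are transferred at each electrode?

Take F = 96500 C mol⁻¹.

1.64 mol

Q = I·t = 25.40 A × 6220.0 s = 158000 C.
n(e⁻) = Q/F = 158000 / 96500 = 1.64 mol.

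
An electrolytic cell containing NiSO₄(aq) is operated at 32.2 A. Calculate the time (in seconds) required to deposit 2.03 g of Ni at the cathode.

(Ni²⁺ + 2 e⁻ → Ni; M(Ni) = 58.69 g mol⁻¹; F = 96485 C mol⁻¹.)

n(Ni) = m/M = 2.03 / 58.69 = 0.03459 mol.
Each Ni atom requires 2 electrons, so n(e⁻) = 2 × 0.03459 = 0.06918 mol.
Q = n(e⁻)·F = 0.06918 × 96485 = 6675 C.
t = Q/I = 6675 / 32.20 A = 207.3 s.

207 s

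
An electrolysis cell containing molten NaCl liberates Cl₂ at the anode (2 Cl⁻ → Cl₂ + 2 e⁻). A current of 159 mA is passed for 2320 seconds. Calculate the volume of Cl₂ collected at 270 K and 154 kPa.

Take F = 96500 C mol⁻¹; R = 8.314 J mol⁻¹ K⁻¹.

Q = I·t = 0.1590 A × 2320.0 s = 368.9 C.
n(e⁻) = Q/F = 368.9 / 96500 = 0.003823 mol.
2 electrons are transferred per Cl₂ molecule, so n(Cl₂) = 0.003823 / 2 = 0.001911 mol.
V = nRT/P = (0.001911 × 8.314 × 270) / (154 × 10³ Pa) = 2.79 × 10⁻⁵ m³ = 0.0279 L.

0.0279 L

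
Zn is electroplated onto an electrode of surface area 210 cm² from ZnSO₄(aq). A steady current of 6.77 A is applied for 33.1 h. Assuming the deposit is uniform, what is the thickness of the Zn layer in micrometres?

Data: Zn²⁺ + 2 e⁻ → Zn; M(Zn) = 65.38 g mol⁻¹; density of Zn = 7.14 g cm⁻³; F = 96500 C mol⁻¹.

Q = I·t = 6.770 × 119160 = 806700 C; n(e⁻) = 8.360 mol.
n(Zn) = n(e⁻)/2 = 4.180 mol, so m = 4.180 × 65.38 = 273.3 g.
Volume = m/ρ = 273.3 / 7.14 = 38.27 cm³.
Thickness = V/A = 38.27 / 210 = 0.182 cm = 1820 μm.

1820 μm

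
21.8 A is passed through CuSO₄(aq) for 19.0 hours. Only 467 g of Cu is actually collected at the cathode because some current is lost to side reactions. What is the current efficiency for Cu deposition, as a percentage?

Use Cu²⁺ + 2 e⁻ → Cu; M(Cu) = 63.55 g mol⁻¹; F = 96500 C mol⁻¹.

95.1 %

Q = I·t = 21.80 × 68400 = 1491000 C; n(e⁻) = 1491000/96500 = 15.45 mol.
Theoretical n(Cu) = n(e⁻)/2 = 7.726 mol, i.e. m_theo = 7.726 × 63.55 = 491.0 g.
Efficiency = m_actual / m_theo = 467 / 491.0 = 95.1 %.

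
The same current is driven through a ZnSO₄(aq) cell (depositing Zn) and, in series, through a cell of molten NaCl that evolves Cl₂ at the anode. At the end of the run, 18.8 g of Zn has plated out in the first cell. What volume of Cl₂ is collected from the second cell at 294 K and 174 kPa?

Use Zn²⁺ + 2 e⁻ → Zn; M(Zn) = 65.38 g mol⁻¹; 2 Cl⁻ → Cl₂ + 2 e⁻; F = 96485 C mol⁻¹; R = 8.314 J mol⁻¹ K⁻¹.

4.04 L

n(Zn) = 18.8 / 65.38 = 0.2875 mol, so n(e⁻) = 2 × 0.2875 = 0.5751 mol.
The cells are in series, so the same 0.5751 mol of electrons passes through the second cell.
2 Cl⁻ → Cl₂ + 2 e⁻ — 2 mol e⁻ per mol Cl₂, so n(Cl₂) = 0.5751/2 = 0.2875 mol.
V = nRT/P = (0.2875 × 8.314 × 294) / (174 × 10³) = 0.00404 m³ = 4.04 L.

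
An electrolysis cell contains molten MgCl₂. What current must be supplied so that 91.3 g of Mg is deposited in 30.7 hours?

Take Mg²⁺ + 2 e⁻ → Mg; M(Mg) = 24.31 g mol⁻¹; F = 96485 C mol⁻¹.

6.56 A

n(Mg) = 91.3 / 24.31 = 3.756 mol.
n(e⁻) = 2 × 3.756 = 7.511 mol.
Q = n(e⁻)·F = 7.511 × 96485 = 724700 C.
I = Q/t = 724700 / 110520 s = 6.56 A.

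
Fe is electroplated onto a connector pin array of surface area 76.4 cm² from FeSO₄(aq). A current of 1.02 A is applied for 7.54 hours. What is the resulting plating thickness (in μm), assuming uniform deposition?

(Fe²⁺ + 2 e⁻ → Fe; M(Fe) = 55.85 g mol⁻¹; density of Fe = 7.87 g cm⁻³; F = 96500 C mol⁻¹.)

133 μm

Q = I·t = 1.020 × 27144 = 27690 C; n(e⁻) = 0.2869 mol.
n(Fe) = n(e⁻)/2 = 0.1435 mol, so m = 0.1435 × 55.85 = 8.012 g.
Volume = m/ρ = 8.012 / 7.87 = 1.018 cm³.
Thickness = V/A = 1.018 / 76.4 = 0.0133 cm = 133 μm.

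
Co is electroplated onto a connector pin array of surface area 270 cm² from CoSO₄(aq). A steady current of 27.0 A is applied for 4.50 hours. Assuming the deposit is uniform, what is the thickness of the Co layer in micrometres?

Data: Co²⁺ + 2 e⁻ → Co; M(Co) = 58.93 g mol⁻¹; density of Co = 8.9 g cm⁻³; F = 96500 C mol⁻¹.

556 μm

Q = I·t = 27.00 × 16200 = 437400 C; n(e⁻) = 4.533 mol.
n(Co) = n(e⁻)/2 = 2.266 mol, so m = 2.266 × 58.93 = 133.6 g.
Volume = m/ρ = 133.6 / 8.9 = 15.01 cm³.
Thickness = V/A = 15.01 / 270 = 0.0556 cm = 556 μm.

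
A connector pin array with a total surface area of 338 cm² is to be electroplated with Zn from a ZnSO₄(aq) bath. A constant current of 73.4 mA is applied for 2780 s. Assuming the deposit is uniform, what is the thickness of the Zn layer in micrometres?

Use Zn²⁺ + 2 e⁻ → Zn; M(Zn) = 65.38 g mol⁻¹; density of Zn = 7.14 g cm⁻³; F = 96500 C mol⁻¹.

Q = I·t = 0.07340 × 2780.0 = 204.1 C; n(e⁻) = 0.002115 mol.
n(Zn) = n(e⁻)/2 = 0.001057 mol, so m = 0.001057 × 65.38 = 0.06912 g.
Volume = m/ρ = 0.06912 / 7.14 = 0.009681 cm³.
Thickness = V/A = 0.009681 / 338 = 2.86 × 10⁻⁵ cm = 0.286 μm.

0.286 μm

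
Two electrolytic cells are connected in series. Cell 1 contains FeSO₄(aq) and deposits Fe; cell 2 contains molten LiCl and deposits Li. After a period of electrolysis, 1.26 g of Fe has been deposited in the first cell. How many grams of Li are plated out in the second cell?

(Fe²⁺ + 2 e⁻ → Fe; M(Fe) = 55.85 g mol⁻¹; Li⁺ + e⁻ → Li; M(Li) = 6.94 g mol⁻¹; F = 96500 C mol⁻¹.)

0.313 g

n(Fe) = 1.26 / 55.85 = 0.02256 mol.
Since Fe²⁺ + 2 e⁻ → Fe, n(e⁻) passed = 2 × 0.02256 = 0.04512 mol.
Cells in series carry the same charge, so the same 0.04512 mol of electrons passes through cell 2.
Li⁺ + e⁻ → Li, so n(Li) = 0.04512 / 1 = 0.04512 mol.
m(Li) = 0.04512 × 6.94 = 0.313 g.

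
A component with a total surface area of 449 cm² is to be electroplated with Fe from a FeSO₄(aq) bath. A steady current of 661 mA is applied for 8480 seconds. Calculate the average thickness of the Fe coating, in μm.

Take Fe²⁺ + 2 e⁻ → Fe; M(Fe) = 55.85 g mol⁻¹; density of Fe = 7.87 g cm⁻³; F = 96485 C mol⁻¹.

Q = I·t = 0.6610 × 8480.0 = 5605 C; n(e⁻) = 0.05809 mol.
n(Fe) = n(e⁻)/2 = 0.02905 mol, so m = 0.02905 × 55.85 = 1.622 g.
Volume = m/ρ = 1.622 / 7.87 = 0.2061 cm³.
Thickness = V/A = 0.2061 / 449 = 4.59 × 10⁻⁴ cm = 4.59 μm.

4.59 μm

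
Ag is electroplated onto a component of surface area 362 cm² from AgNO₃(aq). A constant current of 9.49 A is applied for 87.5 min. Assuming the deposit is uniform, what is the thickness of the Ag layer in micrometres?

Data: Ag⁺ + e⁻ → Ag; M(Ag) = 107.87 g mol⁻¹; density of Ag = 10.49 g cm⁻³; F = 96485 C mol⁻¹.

147 μm

Q = I·t = 9.490 × 5250.0 = 49820 C; n(e⁻) = 0.5164 mol.
n(Ag) = n(e⁻)/1 = 0.5164 mol, so m = 0.5164 × 107.87 = 55.70 g.
Volume = m/ρ = 55.70 / 10.49 = 5.310 cm³.
Thickness = V/A = 5.310 / 362 = 0.0147 cm = 147 μm.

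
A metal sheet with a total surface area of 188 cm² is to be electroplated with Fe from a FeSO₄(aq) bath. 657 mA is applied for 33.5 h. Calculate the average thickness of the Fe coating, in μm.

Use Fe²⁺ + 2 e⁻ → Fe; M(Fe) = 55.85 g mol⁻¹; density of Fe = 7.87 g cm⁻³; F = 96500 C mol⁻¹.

Q = I·t = 0.6570 × 120600 = 79230 C; n(e⁻) = 0.8211 mol.
n(Fe) = n(e⁻)/2 = 0.4105 mol, so m = 0.4105 × 55.85 = 22.93 g.
Volume = m/ρ = 22.93 / 7.87 = 2.913 cm³.
Thickness = V/A = 2.913 / 188 = 0.0155 cm = 155 μm.

155 μm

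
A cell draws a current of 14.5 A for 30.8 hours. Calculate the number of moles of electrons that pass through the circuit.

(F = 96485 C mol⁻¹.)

16.7 mol

Q = I·t = 14.50 A × 110880 s = 1608000 C.
n(e⁻) = Q/F = 1608000 / 96485 = 16.7 mol.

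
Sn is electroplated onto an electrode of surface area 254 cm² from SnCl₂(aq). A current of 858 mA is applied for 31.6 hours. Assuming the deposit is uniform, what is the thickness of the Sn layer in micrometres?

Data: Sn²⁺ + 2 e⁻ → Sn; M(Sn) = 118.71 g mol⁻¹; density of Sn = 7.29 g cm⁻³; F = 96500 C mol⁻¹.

Q = I·t = 0.8580 × 113760 = 97610 C; n(e⁻) = 1.011 mol.
n(Sn) = n(e⁻)/2 = 0.5057 mol, so m = 0.5057 × 118.71 = 60.04 g.
Volume = m/ρ = 60.04 / 7.29 = 8.235 cm³.
Thickness = V/A = 8.235 / 254 = 0.0324 cm = 324 μm.

324 μm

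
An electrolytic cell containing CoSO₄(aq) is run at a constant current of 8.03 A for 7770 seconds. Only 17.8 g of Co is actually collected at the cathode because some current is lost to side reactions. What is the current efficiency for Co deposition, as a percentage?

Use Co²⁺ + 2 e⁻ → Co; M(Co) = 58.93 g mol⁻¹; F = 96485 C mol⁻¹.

Q = I·t = 8.030 × 7770.0 = 62390 C; n(e⁻) = 62390/96485 = 0.6467 mol.
Theoretical n(Co) = n(e⁻)/2 = 0.3233 mol, i.e. m_theo = 0.3233 × 58.93 = 19.05 g.
Efficiency = m_actual / m_theo = 17.8 / 19.05 = 93.4 %.

93.4 %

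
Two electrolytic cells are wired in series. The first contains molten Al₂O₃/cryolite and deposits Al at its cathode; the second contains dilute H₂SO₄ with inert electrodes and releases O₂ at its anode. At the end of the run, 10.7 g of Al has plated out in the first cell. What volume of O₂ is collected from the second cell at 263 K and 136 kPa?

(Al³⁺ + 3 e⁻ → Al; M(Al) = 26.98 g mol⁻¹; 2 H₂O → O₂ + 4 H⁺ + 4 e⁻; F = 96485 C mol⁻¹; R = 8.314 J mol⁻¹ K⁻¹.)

n(Al) = 10.7 / 26.98 = 0.3966 mol, so n(e⁻) = 3 × 0.3966 = 1.190 mol.
The cells are in series, so the same 1.190 mol of electrons passes through the second cell.
2 H₂O → O₂ + 4 H⁺ + 4 e⁻ — 4 mol e⁻ per mol O₂, so n(O₂) = 1.190/4 = 0.2974 mol.
V = nRT/P = (0.2974 × 8.314 × 263) / (136 × 10³) = 0.00478 m³ = 4.78 L.

4.78 L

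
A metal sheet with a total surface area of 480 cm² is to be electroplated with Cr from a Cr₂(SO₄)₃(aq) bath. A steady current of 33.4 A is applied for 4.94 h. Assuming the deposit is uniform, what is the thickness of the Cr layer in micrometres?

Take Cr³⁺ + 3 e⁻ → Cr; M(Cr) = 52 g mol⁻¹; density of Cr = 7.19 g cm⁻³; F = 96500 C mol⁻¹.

Q = I·t = 33.40 × 17784 = 594000 C; n(e⁻) = 6.155 mol.
n(Cr) = n(e⁻)/3 = 2.052 mol, so m = 2.052 × 52 = 106.7 g.
Volume = m/ρ = 106.7 / 7.19 = 14.84 cm³.
Thickness = V/A = 14.84 / 480 = 0.0309 cm = 309 μm.

309 μm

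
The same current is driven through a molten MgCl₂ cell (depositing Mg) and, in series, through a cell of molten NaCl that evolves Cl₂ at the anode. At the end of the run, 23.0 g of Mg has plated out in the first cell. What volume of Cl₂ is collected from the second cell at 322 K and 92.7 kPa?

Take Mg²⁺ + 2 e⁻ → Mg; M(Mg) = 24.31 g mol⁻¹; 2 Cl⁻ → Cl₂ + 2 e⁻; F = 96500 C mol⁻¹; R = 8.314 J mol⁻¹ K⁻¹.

27.3 L

n(Mg) = 23.0 / 24.31 = 0.9461 mol, so n(e⁻) = 2 × 0.9461 = 1.892 mol.
The cells are in series, so the same 1.892 mol of electrons passes through the second cell.
2 Cl⁻ → Cl₂ + 2 e⁻ — 2 mol e⁻ per mol Cl₂, so n(Cl₂) = 1.892/2 = 0.9461 mol.
V = nRT/P = (0.9461 × 8.314 × 322) / (92.7 × 10³) = 0.0273 m³ = 27.3 L.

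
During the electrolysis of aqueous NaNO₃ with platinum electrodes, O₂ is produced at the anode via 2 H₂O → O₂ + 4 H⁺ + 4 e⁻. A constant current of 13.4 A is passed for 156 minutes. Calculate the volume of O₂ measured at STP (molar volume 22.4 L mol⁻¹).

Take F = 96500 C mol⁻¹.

Q = I·t = 13.40 A × 9360.0 s = 125400 C.
n(e⁻) = Q/F = 125400 / 96500 = 1.300 mol.
4 electrons are transferred per O₂ molecule, so n(O₂) = 1.300 / 4 = 0.3249 mol.
V = n × V_m = 0.3249 × 22.4 = 7.28 L.

7.28 L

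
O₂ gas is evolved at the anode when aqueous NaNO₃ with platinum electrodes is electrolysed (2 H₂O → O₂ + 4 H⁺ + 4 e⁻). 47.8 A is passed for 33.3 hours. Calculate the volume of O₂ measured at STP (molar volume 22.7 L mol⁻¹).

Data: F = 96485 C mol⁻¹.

Q = I·t = 47.80 A × 119880 s = 5730000 C.
n(e⁻) = Q/F = 5730000 / 96485 = 59.39 mol.
4 electrons are transferred per O₂ molecule, so n(O₂) = 59.39 / 4 = 14.85 mol.
V = n × V_m = 14.85 × 22.7 = 337 L.

337 L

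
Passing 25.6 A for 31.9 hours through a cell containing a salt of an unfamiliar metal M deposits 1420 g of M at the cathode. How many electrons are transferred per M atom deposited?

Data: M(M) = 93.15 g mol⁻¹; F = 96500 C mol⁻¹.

2

Q = I·t = 25.60 A × 114840 s = 2940000 C, so n(e⁻) = 2940000/96500 = 30.47 mol.
n(M) deposited = 1420 / 93.15 = 15.24 mol.
Electrons per atom = n(e⁻)/n(M) = 30.47 / 15.24 = 2.00 ≈ 2, so the ion is M²⁺.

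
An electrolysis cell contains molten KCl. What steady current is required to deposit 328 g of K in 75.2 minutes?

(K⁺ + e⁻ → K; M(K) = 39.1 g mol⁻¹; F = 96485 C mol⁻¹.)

n(K) = 328 / 39.1 = 8.389 mol.
n(e⁻) = 1 × 8.389 = 8.389 mol.
Q = n(e⁻)·F = 8.389 × 96485 = 809400 C.
I = Q/t = 809400 / 4512.0 s = 179 A.

179 A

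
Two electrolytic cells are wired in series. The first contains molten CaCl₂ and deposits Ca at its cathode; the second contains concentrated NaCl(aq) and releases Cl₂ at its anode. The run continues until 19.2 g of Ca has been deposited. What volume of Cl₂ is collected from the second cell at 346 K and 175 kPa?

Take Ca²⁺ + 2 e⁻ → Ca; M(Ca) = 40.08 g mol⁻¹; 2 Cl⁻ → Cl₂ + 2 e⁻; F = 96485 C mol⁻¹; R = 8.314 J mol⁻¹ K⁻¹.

n(Ca) = 19.2 / 40.08 = 0.4790 mol, so n(e⁻) = 2 × 0.4790 = 0.9581 mol.
The cells are in series, so the same 0.9581 mol of electrons passes through the second cell.
2 Cl⁻ → Cl₂ + 2 e⁻ — 2 mol e⁻ per mol Cl₂, so n(Cl₂) = 0.9581/2 = 0.4790 mol.
V = nRT/P = (0.4790 × 8.314 × 346) / (175 × 10³) = 0.00787 m³ = 7.87 L.

7.87 L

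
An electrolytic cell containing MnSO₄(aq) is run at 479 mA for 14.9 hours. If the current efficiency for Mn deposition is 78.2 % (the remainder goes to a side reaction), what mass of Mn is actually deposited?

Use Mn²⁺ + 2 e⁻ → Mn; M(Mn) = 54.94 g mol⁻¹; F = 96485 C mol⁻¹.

Q = I·t = 0.4790 × 53640 = 25690 C.
n(e⁻) = 25690/96485 = 0.2663 mol; theoretically n(Mn) = 0.2663/2 = 0.1331 mol, m_theo = 7.315 g.
At 78.2 % efficiency, m_actual = 0.782 × 7.315 = 5.72 g.

5.72 g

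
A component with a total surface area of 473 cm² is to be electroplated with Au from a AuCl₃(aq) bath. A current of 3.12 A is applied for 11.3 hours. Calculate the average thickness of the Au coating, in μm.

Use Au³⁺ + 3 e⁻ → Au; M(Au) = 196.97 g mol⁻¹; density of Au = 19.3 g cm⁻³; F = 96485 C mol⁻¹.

Q = I·t = 3.120 × 40680 = 126900 C; n(e⁻) = 1.315 mol.
n(Au) = n(e⁻)/3 = 0.4385 mol, so m = 0.4385 × 196.97 = 86.37 g.
Volume = m/ρ = 86.37 / 19.3 = 4.475 cm³.
Thickness = V/A = 4.475 / 473 = 0.00946 cm = 94.6 μm.

94.6 μm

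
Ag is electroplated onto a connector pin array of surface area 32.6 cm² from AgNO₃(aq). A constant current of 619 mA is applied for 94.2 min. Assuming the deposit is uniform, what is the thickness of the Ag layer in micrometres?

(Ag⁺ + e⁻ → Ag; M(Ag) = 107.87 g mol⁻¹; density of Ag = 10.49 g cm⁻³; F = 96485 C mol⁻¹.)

Q = I·t = 0.6190 × 5652.0 = 3499 C; n(e⁻) = 0.03626 mol.
n(Ag) = n(e⁻)/1 = 0.03626 mol, so m = 0.03626 × 107.87 = 3.911 g.
Volume = m/ρ = 3.911 / 10.49 = 0.3729 cm³.
Thickness = V/A = 0.3729 / 32.6 = 0.0114 cm = 114 μm.

114 μm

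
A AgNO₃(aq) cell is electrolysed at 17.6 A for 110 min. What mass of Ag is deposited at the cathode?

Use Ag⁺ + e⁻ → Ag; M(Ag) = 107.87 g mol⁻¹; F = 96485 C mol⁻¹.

Q = I·t = 17.60 A × 6600.0 s = 116200 C.
n(e⁻) = Q/F = 116200 / 96485 = 1.204 mol.
Ag⁺ + e⁻ → Ag, so n(Ag) = n(e⁻)/1 = 1.204 mol.
m = n·M = 1.204 × 107.87 = 130 g.

130 g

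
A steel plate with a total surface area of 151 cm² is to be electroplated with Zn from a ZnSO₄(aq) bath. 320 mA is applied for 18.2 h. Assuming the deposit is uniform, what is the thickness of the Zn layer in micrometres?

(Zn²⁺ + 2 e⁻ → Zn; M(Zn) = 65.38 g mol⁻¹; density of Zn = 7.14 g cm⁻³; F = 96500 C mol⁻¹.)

65.9 μm

Q = I·t = 0.3200 × 65520 = 20970 C; n(e⁻) = 0.2173 mol.
n(Zn) = n(e⁻)/2 = 0.1086 mol, so m = 0.1086 × 65.38 = 7.103 g.
Volume = m/ρ = 7.103 / 7.14 = 0.9947 cm³.
Thickness = V/A = 0.9947 / 151 = 0.00659 cm = 65.9 μm.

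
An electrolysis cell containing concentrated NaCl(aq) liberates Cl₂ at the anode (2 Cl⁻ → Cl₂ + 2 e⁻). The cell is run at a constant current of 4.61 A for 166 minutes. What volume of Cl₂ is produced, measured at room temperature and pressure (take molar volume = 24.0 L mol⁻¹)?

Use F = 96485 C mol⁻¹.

Q = I·t = 4.610 A × 9960.0 s = 45920 C.
n(e⁻) = Q/F = 45920 / 96485 = 0.4759 mol.
2 electrons are transferred per Cl₂ molecule, so n(Cl₂) = 0.4759 / 2 = 0.2379 mol.
V = n × V_m = 0.2379 × 24.0 = 5.71 L.

5.71 L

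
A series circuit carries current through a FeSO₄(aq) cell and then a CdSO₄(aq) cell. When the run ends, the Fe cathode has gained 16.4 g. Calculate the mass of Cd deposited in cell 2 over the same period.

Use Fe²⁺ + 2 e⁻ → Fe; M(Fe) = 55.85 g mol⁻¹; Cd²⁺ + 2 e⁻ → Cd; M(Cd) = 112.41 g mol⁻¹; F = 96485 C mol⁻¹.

n(Fe) = 16.4 / 55.85 = 0.2936 mol.
Since Fe²⁺ + 2 e⁻ → Fe, n(e⁻) passed = 2 × 0.2936 = 0.5873 mol.
Cells in series carry the same charge, so the same 0.5873 mol of electrons passes through cell 2.
Cd²⁺ + 2 e⁻ → Cd, so n(Cd) = 0.5873 / 2 = 0.2936 mol.
m(Cd) = 0.2936 × 112.41 = 33.0 g.

33.0 g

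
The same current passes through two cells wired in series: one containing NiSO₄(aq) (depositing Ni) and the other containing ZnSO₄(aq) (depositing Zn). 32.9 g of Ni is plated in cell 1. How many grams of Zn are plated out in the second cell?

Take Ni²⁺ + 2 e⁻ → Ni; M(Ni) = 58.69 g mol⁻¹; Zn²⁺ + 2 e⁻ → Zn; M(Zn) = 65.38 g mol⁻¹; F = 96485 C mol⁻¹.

36.7 g

n(Ni) = 32.9 / 58.69 = 0.5606 mol.
Since Ni²⁺ + 2 e⁻ → Ni, n(e⁻) passed = 2 × 0.5606 = 1.121 mol.
Cells in series carry the same charge, so the same 1.121 mol of electrons passes through cell 2.
Zn²⁺ + 2 e⁻ → Zn, so n(Zn) = 1.121 / 2 = 0.5606 mol.
m(Zn) = 0.5606 × 65.38 = 36.7 g.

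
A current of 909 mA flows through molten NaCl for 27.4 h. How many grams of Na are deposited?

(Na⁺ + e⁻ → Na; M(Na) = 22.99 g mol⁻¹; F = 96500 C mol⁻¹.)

21.4 g

Q = I·t = 0.9090 A × 98640 s = 89660 C.
n(e⁻) = Q/F = 89660 / 96500 = 0.9292 mol.
Na⁺ + e⁻ → Na, so n(Na) = n(e⁻)/1 = 0.9292 mol.
m = n·M = 0.9292 × 22.99 = 21.4 g.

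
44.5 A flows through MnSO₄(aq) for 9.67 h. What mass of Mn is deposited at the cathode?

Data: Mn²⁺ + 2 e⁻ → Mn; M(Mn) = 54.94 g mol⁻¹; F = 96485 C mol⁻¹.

441 g

Q = I·t = 44.50 A × 34812 s = 1549000 C.
n(e⁻) = Q/F = 1549000 / 96485 = 16.06 mol.
Mn²⁺ + 2 e⁻ → Mn, so n(Mn) = n(e⁻)/2 = 8.028 mol.
m = n·M = 8.028 × 54.94 = 441 g.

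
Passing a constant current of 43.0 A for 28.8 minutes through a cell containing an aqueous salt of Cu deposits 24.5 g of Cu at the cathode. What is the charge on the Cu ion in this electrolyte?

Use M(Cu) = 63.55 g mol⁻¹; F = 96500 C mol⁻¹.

Q = I·t = 43.00 A × 1728.0 s = 74300 C, so n(e⁻) = 74300/96500 = 0.7700 mol.
n(Cu) deposited = 24.5 / 63.55 = 0.3855 mol.
Electrons per atom = n(e⁻)/n(Cu) = 0.7700 / 0.3855 = 2.00 ≈ 2, so the ion is Cu²⁺.

+2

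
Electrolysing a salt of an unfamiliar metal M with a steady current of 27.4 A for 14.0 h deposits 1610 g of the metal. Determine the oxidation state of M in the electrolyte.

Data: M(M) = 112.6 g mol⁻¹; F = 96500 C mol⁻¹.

+1

Q = I·t = 27.40 A × 50400 s = 1381000 C, so n(e⁻) = 1381000/96500 = 14.31 mol.
n(M) deposited = 1610 / 112.6 = 14.30 mol.
Electrons per atom = n(e⁻)/n(M) = 14.31 / 14.30 = 1.00 ≈ 1, so the ion is M⁺.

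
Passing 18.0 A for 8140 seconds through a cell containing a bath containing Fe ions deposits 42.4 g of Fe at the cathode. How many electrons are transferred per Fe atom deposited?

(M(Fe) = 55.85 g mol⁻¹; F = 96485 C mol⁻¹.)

2

Q = I·t = 18.00 A × 8140.0 s = 146500 C, so n(e⁻) = 146500/96485 = 1.519 mol.
n(Fe) deposited = 42.4 / 55.85 = 0.7592 mol.
Electrons per atom = n(e⁻)/n(Fe) = 1.519 / 0.7592 = 2.00 ≈ 2, so the ion is Fe²⁺.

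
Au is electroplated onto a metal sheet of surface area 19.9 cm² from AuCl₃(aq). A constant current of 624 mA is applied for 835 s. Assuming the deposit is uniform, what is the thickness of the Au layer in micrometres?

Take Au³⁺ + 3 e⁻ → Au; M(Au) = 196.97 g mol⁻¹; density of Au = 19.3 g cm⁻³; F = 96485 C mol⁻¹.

9.23 μm

Q = I·t = 0.6240 × 835.00 = 521.0 C; n(e⁻) = 0.005400 mol.
n(Au) = n(e⁻)/3 = 0.001800 mol, so m = 0.001800 × 196.97 = 0.3546 g.
Volume = m/ρ = 0.3546 / 19.3 = 0.01837 cm³.
Thickness = V/A = 0.01837 / 19.9 = 9.23 × 10⁻⁴ cm = 9.23 μm.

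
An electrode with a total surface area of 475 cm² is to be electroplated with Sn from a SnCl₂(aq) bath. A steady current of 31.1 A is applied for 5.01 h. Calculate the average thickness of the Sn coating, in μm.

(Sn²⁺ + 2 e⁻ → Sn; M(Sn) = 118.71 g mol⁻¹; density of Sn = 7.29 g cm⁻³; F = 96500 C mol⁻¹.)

996 μm

Q = I·t = 31.10 × 18036 = 560900 C; n(e⁻) = 5.813 mol.
n(Sn) = n(e⁻)/2 = 2.906 mol, so m = 2.906 × 118.71 = 345.0 g.
Volume = m/ρ = 345.0 / 7.29 = 47.33 cm³.
Thickness = V/A = 47.33 / 475 = 0.0996 cm = 996 μm.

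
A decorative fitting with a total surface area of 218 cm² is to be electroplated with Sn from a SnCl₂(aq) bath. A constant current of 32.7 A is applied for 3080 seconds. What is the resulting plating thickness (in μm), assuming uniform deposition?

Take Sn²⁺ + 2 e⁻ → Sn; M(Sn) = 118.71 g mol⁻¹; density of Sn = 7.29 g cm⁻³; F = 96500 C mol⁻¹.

390 μm

Q = I·t = 32.70 × 3080.0 = 100700 C; n(e⁻) = 1.044 mol.
n(Sn) = n(e⁻)/2 = 0.5218 mol, so m = 0.5218 × 118.71 = 61.95 g.
Volume = m/ρ = 61.95 / 7.29 = 8.498 cm³.
Thickness = V/A = 8.498 / 218 = 0.0390 cm = 390 μm.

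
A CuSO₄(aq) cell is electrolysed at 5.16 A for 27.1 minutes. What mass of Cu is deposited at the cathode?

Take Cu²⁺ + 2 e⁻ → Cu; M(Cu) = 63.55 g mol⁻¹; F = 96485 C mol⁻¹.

Q = I·t = 5.160 A × 1626.0 s = 8390 C.
n(e⁻) = Q/F = 8390 / 96485 = 0.08696 mol.
Cu²⁺ + 2 e⁻ → Cu, so n(Cu) = n(e⁻)/2 = 0.04348 mol.
m = n·M = 0.04348 × 63.55 = 2.76 g.

2.76 g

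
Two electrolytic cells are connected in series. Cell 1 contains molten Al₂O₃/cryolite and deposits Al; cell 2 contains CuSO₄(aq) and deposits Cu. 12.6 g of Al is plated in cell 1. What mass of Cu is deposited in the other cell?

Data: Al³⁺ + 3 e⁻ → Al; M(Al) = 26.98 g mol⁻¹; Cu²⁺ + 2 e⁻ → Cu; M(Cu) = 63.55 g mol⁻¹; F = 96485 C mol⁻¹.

44.5 g

n(Al) = 12.6 / 26.98 = 0.4670 mol.
Since Al³⁺ + 3 e⁻ → Al, n(e⁻) passed = 3 × 0.4670 = 1.401 mol.
Cells in series carry the same charge, so the same 1.401 mol of electrons passes through cell 2.
Cu²⁺ + 2 e⁻ → Cu, so n(Cu) = 1.401 / 2 = 0.7005 mol.
m(Cu) = 0.7005 × 63.55 = 44.5 g.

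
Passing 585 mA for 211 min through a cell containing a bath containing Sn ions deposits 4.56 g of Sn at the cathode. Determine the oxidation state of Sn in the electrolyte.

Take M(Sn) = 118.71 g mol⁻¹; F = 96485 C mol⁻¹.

+2

Q = I·t = 0.5850 A × 12660 s = 7406 C, so n(e⁻) = 7406/96485 = 0.07676 mol.
n(Sn) deposited = 4.56 / 118.71 = 0.03841 mol.
Electrons per atom = n(e⁻)/n(Sn) = 0.07676 / 0.03841 = 2.00 ≈ 2, so the ion is Sn²⁺.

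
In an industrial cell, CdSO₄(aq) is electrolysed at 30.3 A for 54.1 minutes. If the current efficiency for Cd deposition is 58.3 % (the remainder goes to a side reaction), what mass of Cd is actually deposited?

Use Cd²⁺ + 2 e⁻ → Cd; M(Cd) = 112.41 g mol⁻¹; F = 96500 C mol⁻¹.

Q = I·t = 30.30 × 3246.0 = 98350 C.
n(e⁻) = 98350/96500 = 1.019 mol; theoretically n(Cd) = 1.019/2 = 0.5096 mol, m_theo = 57.28 g.
At 58.3 % efficiency, m_actual = 0.583 × 57.28 = 33.4 g.

33.4 g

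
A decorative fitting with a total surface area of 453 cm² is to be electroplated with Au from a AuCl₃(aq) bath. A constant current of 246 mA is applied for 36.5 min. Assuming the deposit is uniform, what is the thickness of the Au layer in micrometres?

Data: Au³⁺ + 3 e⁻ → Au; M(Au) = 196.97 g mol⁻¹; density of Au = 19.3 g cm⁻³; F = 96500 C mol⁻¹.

0.419 μm

Q = I·t = 0.2460 × 2190.0 = 538.7 C; n(e⁻) = 0.005583 mol.
n(Au) = n(e⁻)/3 = 0.001861 mol, so m = 0.001861 × 196.97 = 0.3665 g.
Volume = m/ρ = 0.3665 / 19.3 = 0.01899 cm³.
Thickness = V/A = 0.01899 / 453 = 4.19 × 10⁻⁵ cm = 0.419 μm.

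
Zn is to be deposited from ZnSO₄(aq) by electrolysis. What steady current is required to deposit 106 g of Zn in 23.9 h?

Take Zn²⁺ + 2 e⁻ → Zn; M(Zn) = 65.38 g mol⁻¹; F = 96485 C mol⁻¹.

n(Zn) = 106 / 65.38 = 1.621 mol.
n(e⁻) = 2 × 1.621 = 3.243 mol.
Q = n(e⁻)·F = 3.243 × 96485 = 312900 C.
I = Q/t = 312900 / 86040 s = 3.64 A.

3.64 A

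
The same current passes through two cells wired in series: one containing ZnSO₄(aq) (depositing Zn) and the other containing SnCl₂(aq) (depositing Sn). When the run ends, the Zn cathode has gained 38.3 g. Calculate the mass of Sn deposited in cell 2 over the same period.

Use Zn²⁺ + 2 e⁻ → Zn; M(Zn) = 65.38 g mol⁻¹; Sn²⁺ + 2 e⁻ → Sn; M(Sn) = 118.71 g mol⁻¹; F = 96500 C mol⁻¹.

n(Zn) = 38.3 / 65.38 = 0.5858 mol.
Since Zn²⁺ + 2 e⁻ → Zn, n(e⁻) passed = 2 × 0.5858 = 1.172 mol.
Cells in series carry the same charge, so the same 1.172 mol of electrons passes through cell 2.
Sn²⁺ + 2 e⁻ → Sn, so n(Sn) = 1.172 / 2 = 0.5858 mol.
m(Sn) = 0.5858 × 118.71 = 69.5 g.

69.5 g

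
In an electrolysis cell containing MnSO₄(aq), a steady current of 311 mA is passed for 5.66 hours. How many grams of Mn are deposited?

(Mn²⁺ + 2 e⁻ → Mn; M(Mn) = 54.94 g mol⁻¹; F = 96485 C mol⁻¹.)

1.80 g

Q = I·t = 0.3110 A × 20376 s = 6337 C.
n(e⁻) = Q/F = 6337 / 96485 = 0.06568 mol.
Mn²⁺ + 2 e⁻ → Mn, so n(Mn) = n(e⁻)/2 = 0.03284 mol.
m = n·M = 0.03284 × 54.94 = 1.80 g.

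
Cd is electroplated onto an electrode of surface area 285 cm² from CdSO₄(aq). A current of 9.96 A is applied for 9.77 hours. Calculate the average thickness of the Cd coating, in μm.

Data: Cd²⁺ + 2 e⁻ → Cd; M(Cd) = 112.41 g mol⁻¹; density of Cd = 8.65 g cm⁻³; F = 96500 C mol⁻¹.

Q = I·t = 9.960 × 35172 = 350300 C; n(e⁻) = 3.630 mol.
n(Cd) = n(e⁻)/2 = 1.815 mol, so m = 1.815 × 112.41 = 204.0 g.
Volume = m/ρ = 204.0 / 8.65 = 23.59 cm³.
Thickness = V/A = 23.59 / 285 = 0.0828 cm = 828 μm.

828 μm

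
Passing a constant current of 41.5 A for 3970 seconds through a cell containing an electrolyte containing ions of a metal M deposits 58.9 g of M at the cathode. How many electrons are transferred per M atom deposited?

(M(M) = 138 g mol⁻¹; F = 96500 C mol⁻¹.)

Q = I·t = 41.50 A × 3970.0 s = 164800 C, so n(e⁻) = 164800/96500 = 1.707 mol.
n(M) deposited = 58.9 / 138 = 0.4268 mol.
Electrons per atom = n(e⁻)/n(M) = 1.707 / 0.4268 = 4.00 ≈ 4, so the ion is M⁴⁺.

4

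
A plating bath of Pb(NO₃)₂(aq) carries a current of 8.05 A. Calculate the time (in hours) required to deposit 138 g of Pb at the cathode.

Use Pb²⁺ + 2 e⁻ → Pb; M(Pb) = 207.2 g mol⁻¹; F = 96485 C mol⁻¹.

n(Pb) = m/M = 138 / 207.2 = 0.6660 mol.
Each Pb atom requires 2 electrons, so n(e⁻) = 2 × 0.6660 = 1.332 mol.
Q = n(e⁻)·F = 1.332 × 96485 = 128500 C.
t = Q/I = 128500 / 8.050 A = 15970 s = 4.43 h.

4.43 h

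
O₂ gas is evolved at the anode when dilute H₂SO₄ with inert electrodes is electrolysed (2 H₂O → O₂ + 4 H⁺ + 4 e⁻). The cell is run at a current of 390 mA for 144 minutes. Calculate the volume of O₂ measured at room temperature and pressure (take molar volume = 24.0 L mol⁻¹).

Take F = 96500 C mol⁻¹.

Q = I·t = 0.3900 A × 8640.0 s = 3370 C.
n(e⁻) = Q/F = 3370 / 96500 = 0.03492 mol.
4 electrons are transferred per O₂ molecule, so n(O₂) = 0.03492 / 4 = 0.008730 mol.
V = n × V_m = 0.008730 × 24.0 = 0.210 L.

0.210 L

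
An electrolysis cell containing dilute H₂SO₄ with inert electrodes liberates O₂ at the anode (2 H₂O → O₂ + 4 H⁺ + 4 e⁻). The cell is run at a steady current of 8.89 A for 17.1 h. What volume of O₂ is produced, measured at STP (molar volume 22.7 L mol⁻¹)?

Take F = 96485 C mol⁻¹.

Q = I·t = 8.890 A × 61560 s = 547300 C.
n(e⁻) = Q/F = 547300 / 96485 = 5.672 mol.
4 electrons are transferred per O₂ molecule, so n(O₂) = 5.672 / 4 = 1.418 mol.
V = n × V_m = 1.418 × 22.7 = 32.2 L.

32.2 L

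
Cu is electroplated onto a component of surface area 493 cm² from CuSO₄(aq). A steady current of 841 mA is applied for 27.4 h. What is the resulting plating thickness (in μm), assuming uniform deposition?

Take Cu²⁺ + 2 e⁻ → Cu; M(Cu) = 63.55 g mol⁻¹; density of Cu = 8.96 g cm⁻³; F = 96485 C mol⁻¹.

61.8 μm

Q = I·t = 0.8410 × 98640 = 82960 C; n(e⁻) = 0.8598 mol.
n(Cu) = n(e⁻)/2 = 0.4299 mol, so m = 0.4299 × 63.55 = 27.32 g.
Volume = m/ρ = 27.32 / 8.96 = 3.049 cm³.
Thickness = V/A = 3.049 / 493 = 0.00618 cm = 61.8 μm.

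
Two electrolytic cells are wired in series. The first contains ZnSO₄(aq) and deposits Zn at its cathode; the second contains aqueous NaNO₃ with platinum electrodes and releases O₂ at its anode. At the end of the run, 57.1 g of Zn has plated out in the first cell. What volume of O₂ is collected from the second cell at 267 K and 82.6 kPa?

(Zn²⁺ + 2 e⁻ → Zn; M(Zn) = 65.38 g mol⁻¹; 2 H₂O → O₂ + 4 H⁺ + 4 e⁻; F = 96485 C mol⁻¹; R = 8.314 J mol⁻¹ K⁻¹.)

n(Zn) = 57.1 / 65.38 = 0.8734 mol, so n(e⁻) = 2 × 0.8734 = 1.747 mol.
The cells are in series, so the same 1.747 mol of electrons passes through the second cell.
2 H₂O → O₂ + 4 H⁺ + 4 e⁻ — 4 mol e⁻ per mol O₂, so n(O₂) = 1.747/4 = 0.4367 mol.
V = nRT/P = (0.4367 × 8.314 × 267) / (82.6 × 10³) = 0.0117 m³ = 11.7 L.

11.7 L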